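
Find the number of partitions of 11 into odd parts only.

Listing the qualifying partitions of 11:
11
9+1+1
7+3+1
7+1+1+1+1
5+5+1
5+3+3
5+3+1+1+1
5+1+1+1+1+1+1
3+3+3+1+1
3+3+1+1+1+1+1
3+1+1+1+1+1+1+1+1
1+1+1+1+1+1+1+1+1+1+1
Counting gives 12.

12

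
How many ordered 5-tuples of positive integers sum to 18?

Equivalently, choose which 4 of the 17 gaps become plus signs: C(17,4) = 2380.

2380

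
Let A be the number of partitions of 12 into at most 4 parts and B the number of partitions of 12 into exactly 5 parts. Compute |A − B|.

21

Partitions of 12 into at most 4 parts: 34.
Partitions of 12 into exactly 5 parts: 13.
|34 − 13| = 21.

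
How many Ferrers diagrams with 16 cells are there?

231

There are 231 such partitions.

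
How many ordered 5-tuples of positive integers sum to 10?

126

Place 4 bars in the 9 internal gaps of a row of 10 dots: C(9,4) = 126.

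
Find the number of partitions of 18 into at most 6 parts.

199

Enumerating by decreasing first part gives 199 partitions in all.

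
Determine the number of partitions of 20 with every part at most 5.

192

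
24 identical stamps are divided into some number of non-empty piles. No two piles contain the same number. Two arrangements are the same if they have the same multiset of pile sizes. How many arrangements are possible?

A full systematic count gives 122.

122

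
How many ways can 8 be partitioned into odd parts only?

Listing the qualifying partitions of 8:
1, 7
3, 5
1, 1, 1, 5
1, 1, 3, 3
1, 1, 1, 1, 1, 3
1, 1, 1, 1, 1, 1, 1, 1
That's 6 in total.

6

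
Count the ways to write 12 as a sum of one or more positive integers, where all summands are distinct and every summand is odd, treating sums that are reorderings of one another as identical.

3

The partitions of 12 that satisfy the conditions:
11+1
9+3
7+5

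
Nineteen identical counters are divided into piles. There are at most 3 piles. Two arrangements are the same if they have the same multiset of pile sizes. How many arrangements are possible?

There are too many to list fully; the first 12 (by largest part) are:
19
1,18
2,17
1,1,17
3,16
1,2,16
4,15
1,3,15
2,2,15
5,14
1,4,14
2,3,14
…and 28 more, for 40 total.

40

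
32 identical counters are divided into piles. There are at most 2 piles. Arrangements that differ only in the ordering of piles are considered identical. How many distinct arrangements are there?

17

The partitions of 32 that satisfy the conditions:
32
31,1
30,2
29,3
28,4
27,5
26,6
25,7
24,8
23,9
22,10
21,11
20,12
19,13
18,14
17,15
16,16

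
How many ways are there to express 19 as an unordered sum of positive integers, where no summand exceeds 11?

445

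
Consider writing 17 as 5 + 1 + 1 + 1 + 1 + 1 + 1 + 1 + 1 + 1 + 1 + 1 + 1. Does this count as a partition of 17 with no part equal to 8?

Yes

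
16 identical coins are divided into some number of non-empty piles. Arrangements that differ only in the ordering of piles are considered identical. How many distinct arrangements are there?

A full systematic count gives 231.

231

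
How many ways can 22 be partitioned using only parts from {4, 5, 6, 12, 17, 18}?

The partitions of 22 that satisfy the conditions:
4+18
5+17
4+6+12
5+5+12
4+6+6+6
5+5+6+6
4+4+4+4+6
4+4+4+5+5
That's 8 in total.

8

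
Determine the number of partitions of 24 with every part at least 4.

50

A partial list (first 12 by largest part):
24
20,4
19,5
18,6
17,7
16,8
16,4,4
15,9
15,5,4
14,10
14,6,4
14,5,5
…and 38 more, for 50 total.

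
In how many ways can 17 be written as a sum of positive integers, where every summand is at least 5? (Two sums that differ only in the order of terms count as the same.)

7

Listing the qualifying partitions of 17:
17
12 + 5
11 + 6
10 + 7
9 + 8
7 + 5 + 5
6 + 6 + 5
Counting gives 7.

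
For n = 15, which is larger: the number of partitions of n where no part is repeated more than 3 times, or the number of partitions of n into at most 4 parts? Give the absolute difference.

51

Partitions of 15 where no part is repeated more than 3 times: 105.
Partitions of 15 into at most 4 parts: 54.
|105 − 54| = 51.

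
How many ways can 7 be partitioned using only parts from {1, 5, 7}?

3

Enumerating:
7
5, 1, 1
1, 1, 1, 1, 1, 1, 1
Counting gives 3.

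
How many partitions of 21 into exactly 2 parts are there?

They are:
20+1
19+2
18+3
17+4
16+5
15+6
14+7
13+8
12+9
11+10
Counting gives 10.

10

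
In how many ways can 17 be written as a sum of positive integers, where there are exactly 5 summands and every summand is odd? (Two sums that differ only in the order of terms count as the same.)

Listing the qualifying partitions of 17:
13+1+1+1+1
11+3+1+1+1
9+5+1+1+1
9+3+3+1+1
7+7+1+1+1
7+5+3+1+1
7+3+3+3+1
5+5+5+1+1
5+5+3+3+1
5+3+3+3+3

10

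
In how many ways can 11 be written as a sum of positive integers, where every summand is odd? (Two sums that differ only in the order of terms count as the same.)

12

The partitions of 11 that satisfy the conditions:
11
9+1+1
7+3+1
7+1+1+1+1
5+5+1
5+3+3
5+3+1+1+1
5+1+1+1+1+1+1
3+3+3+1+1
3+3+1+1+1+1+1
3+1+1+1+1+1+1+1+1
1+1+1+1+1+1+1+1+1+1+1
Counting gives 12.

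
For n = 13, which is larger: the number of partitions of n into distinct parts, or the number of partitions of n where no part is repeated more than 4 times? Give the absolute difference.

Partitions of 13 into distinct parts: 18.
Partitions of 13 where no part is repeated more than 4 times: 76.
|18 − 76| = 58.

58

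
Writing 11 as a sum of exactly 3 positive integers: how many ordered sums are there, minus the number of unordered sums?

Ordered (compositions into 3 parts): C(10,2) = 45.
Partitions of 11 into exactly 3 parts: 10.
Difference: 45 − 10 = 35.

35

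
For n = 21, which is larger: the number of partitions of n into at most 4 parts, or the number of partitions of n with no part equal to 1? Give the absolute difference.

45

Partitions of 21 into at most 4 parts: 120.
Partitions of 21 with no part equal to 1: 165.
|120 − 165| = 45.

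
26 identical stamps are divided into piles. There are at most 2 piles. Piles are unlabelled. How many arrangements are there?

Enumerating:
26
25,1
24,2
23,3
22,4
21,5
20,6
19,7
18,8
17,9
16,10
15,11
14,12
13,13
Counting gives 14.

14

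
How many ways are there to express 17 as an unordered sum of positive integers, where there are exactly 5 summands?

47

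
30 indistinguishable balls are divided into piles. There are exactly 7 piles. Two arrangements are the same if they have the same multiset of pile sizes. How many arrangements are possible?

A full systematic count gives 618.

618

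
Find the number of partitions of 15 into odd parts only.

27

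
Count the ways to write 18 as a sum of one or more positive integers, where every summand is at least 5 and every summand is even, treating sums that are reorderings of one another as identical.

4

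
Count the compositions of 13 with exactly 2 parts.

Equivalently, choose which 1 of the 12 gaps become plus signs: C(12,1) = 12.

12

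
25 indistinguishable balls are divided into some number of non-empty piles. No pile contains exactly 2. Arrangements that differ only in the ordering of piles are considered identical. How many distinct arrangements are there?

703

Enumerating by decreasing first part gives 703 partitions in all.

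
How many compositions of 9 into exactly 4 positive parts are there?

56

Place 3 bars in the 8 internal gaps of a row of 9 dots: C(8,3) = 56.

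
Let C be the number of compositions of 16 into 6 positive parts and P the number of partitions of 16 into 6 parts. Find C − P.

2968

Ordered (compositions into 6 parts): C(15,5) = 3003.
Partitions of 16 into exactly 6 parts: 35.
Difference: 3003 − 35 = 2968.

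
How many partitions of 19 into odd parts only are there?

54

There are too many to list fully; the first 12 (by largest part) are:
19
17+1+1
15+3+1
15+1+1+1+1
13+5+1
13+3+3
13+3+1+1+1
13+1+1+1+1+1+1
11+7+1
11+5+3
11+5+1+1+1
11+3+3+1+1
…and 42 more, for 54 total.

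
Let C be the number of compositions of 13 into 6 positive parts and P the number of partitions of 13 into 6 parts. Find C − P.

778

Compositions: C(12,5) = 792.
Unordered (partitions into 6 parts): 14.
Difference: 792 − 14 = 778.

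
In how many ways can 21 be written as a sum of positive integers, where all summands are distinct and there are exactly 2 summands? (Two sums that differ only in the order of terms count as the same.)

Enumerating:
1 + 20
2 + 19
3 + 18
4 + 17
5 + 16
6 + 15
7 + 14
8 + 13
9 + 12
10 + 11
Counting gives 10.

10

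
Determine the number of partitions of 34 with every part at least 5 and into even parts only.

25

They are:
34
28,6
26,8
24,10
22,12
22,6,6
20,14
20,8,6
18,16
18,10,6
18,8,8
16,12,6
16,10,8
16,6,6,6
14,14,6
14,12,8
14,10,10
14,8,6,6
12,12,10
12,10,6,6
12,8,8,6
10,10,8,6
10,8,8,8
10,6,6,6,6
8,8,6,6,6
That's 25 in total.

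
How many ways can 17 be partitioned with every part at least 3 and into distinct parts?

12

The partitions of 17 that satisfy the conditions:
17
14+3
13+4
12+5
11+6
10+7
10+4+3
9+8
9+5+3
8+6+3
8+5+4
7+6+4
That's 12 in total.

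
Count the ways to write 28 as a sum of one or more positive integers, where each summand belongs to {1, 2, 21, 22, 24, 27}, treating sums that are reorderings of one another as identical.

27

There are too many to list fully; the first 12 (by largest part) are:
27, 1
24, 2, 2
24, 2, 1, 1
24, 1, 1, 1, 1
22, 2, 2, 2
22, 2, 2, 1, 1
22, 2, 1, 1, 1, 1
22, 1, 1, 1, 1, 1, 1
21, 2, 2, 2, 1
21, 2, 2, 1, 1, 1
21, 2, 1, 1, 1, 1, 1
21, 1, 1, 1, 1, 1, 1, 1
…and 15 more, for 27 total.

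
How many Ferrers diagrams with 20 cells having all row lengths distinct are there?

64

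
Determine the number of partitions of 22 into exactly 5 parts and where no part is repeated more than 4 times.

119

Systematic enumeration (by largest part, then next-largest, …) yields 119.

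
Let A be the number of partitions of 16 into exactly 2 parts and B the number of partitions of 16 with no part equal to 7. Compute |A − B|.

193

Partitions of 16 into exactly 2 parts: 8.
Partitions of 16 with no part equal to 7: 201.
|8 − 201| = 193.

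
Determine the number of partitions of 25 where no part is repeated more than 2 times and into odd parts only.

34

A partial list (first 12 by largest part):
25
1,1,23
1,3,21
1,5,19
3,3,19
1,7,17
3,5,17
1,1,3,3,17
1,9,15
3,7,15
5,5,15
1,1,3,5,15
…and 22 more, for 34 total.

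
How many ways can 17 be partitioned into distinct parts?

There are too many to list fully; the first 12 (by largest part) are:
17
1+16
2+15
3+14
1+2+14
4+13
1+3+13
5+12
1+4+12
2+3+12
6+11
1+5+11
…and 26 more, for 38 total.

38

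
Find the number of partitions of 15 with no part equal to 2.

Systematic enumeration (by largest part, then next-largest, …) yields 75.

75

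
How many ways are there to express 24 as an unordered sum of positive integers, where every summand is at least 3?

Systematic enumeration (by largest part, then next-largest, …) yields 110.

110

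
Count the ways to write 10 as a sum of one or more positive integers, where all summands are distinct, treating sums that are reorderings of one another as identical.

Enumerating:
10
9,1
8,2
7,3
7,2,1
6,4
6,3,1
5,4,1
5,3,2
4,3,2,1

10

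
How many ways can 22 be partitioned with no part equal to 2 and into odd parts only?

There are 89 such partitions.

89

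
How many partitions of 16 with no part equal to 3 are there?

There are 130 such partitions.

130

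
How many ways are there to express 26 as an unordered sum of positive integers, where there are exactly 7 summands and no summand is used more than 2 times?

Enumerating by decreasing first part gives 75 partitions in all.

75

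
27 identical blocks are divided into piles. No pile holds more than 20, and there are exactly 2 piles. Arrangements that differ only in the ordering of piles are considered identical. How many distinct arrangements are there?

Listing the qualifying partitions of 27:
20, 7
19, 8
18, 9
17, 10
16, 11
15, 12
14, 13
Counting gives 7.

7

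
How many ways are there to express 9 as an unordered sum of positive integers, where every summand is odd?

8

Listing the qualifying partitions of 9:
9
7, 1, 1
5, 3, 1
5, 1, 1, 1, 1
3, 3, 3
3, 3, 1, 1, 1
3, 1, 1, 1, 1, 1, 1
1, 1, 1, 1, 1, 1, 1, 1, 1
Counting gives 8.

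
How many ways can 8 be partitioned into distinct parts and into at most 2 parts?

4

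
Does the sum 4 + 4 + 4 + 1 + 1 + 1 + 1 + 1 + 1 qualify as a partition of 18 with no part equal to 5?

The parts sum to 18, and the condition 'no summand equals 5' holds.

Yes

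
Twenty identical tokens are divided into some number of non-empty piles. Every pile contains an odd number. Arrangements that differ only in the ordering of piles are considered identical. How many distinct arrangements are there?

There are too many to list fully; the first 12 (by largest part) are:
19, 1
17, 3
17, 1, 1, 1
15, 5
15, 3, 1, 1
15, 1, 1, 1, 1, 1
13, 7
13, 5, 1, 1
13, 3, 3, 1
13, 3, 1, 1, 1, 1
13, 1, 1, 1, 1, 1, 1, 1
11, 9
…and 52 more, for 64 total.

64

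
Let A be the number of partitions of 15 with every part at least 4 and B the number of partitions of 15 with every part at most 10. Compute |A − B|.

Partitions of 15 with every part at least 4: 8.
Partitions of 15 with every part at most 10: 164.
|8 − 164| = 156.

156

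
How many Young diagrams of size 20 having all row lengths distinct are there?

64

There are too many to list fully; the first 12 (by largest part) are:
20
19 + 1
18 + 2
17 + 3
17 + 2 + 1
16 + 4
16 + 3 + 1
15 + 5
15 + 4 + 1
15 + 3 + 2
14 + 6
14 + 5 + 1
…and 52 more, for 64 total.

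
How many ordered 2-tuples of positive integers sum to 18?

A composition of 18 into 2 positive parts is chosen by placing 1 dividers among the 17 gaps between 18 units: C(17,1) = 17.

17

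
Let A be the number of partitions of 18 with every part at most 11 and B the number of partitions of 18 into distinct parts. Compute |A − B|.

309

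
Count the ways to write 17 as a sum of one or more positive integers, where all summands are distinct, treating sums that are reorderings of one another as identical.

38

A partial list (first 12 by largest part):
17
16+1
15+2
14+3
14+2+1
13+4
13+3+1
12+5
12+4+1
12+3+2
11+6
11+5+1
…and 26 more, for 38 total.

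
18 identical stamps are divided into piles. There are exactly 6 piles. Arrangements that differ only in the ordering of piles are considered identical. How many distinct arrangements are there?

58

A partial list (first 12 by largest part):
13, 1, 1, 1, 1, 1
12, 2, 1, 1, 1, 1
11, 3, 1, 1, 1, 1
11, 2, 2, 1, 1, 1
10, 4, 1, 1, 1, 1
10, 3, 2, 1, 1, 1
10, 2, 2, 2, 1, 1
9, 5, 1, 1, 1, 1
9, 4, 2, 1, 1, 1
9, 3, 3, 1, 1, 1
9, 3, 2, 2, 1, 1
9, 2, 2, 2, 2, 1
…and 46 more, for 58 total.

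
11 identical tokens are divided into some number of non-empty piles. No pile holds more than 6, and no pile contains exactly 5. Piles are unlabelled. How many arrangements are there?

There are too many to list fully; the first 12 (by largest part) are:
6, 4, 1
6, 3, 2
6, 3, 1, 1
6, 2, 2, 1
6, 2, 1, 1, 1
6, 1, 1, 1, 1, 1
4, 4, 3
4, 4, 2, 1
4, 4, 1, 1, 1
4, 3, 3, 1
4, 3, 2, 2
4, 3, 2, 1, 1
…and 21 more, for 33 total.

33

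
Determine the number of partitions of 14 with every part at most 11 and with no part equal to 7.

116

Counting exhaustively, 116 partitions satisfy the conditions.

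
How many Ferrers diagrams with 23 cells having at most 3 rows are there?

56

A partial list (first 12 by largest part):
23
22,1
21,2
21,1,1
20,3
20,2,1
19,4
19,3,1
19,2,2
18,5
18,4,1
18,3,2
…and 44 more, for 56 total.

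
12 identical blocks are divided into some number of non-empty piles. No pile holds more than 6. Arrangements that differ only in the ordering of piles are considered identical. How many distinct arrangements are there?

58

A partial list (first 12 by largest part):
6 + 6
1 + 5 + 6
2 + 4 + 6
1 + 1 + 4 + 6
3 + 3 + 6
1 + 2 + 3 + 6
1 + 1 + 1 + 3 + 6
2 + 2 + 2 + 6
1 + 1 + 2 + 2 + 6
1 + 1 + 1 + 1 + 2 + 6
1 + 1 + 1 + 1 + 1 + 1 + 6
2 + 5 + 5
…and 46 more, for 58 total.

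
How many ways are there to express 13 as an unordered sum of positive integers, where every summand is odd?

Enumerating:
13
11,1,1
9,3,1
9,1,1,1,1
7,5,1
7,3,3
7,3,1,1,1
7,1,1,1,1,1,1
5,5,3
5,5,1,1,1
5,3,3,1,1
5,3,1,1,1,1,1
5,1,1,1,1,1,1,1,1
3,3,3,3,1
3,3,3,1,1,1,1
3,3,1,1,1,1,1,1,1
3,1,1,1,1,1,1,1,1,1,1
1,1,1,1,1,1,1,1,1,1,1,1,1

18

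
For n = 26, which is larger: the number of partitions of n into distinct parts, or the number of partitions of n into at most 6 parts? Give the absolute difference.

544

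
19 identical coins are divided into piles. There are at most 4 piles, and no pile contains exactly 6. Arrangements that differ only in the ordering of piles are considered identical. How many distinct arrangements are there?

Counting exhaustively, 73 partitions satisfy the conditions.

73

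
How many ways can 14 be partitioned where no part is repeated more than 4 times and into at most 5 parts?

70

A partial list (first 12 by largest part):
14
1, 13
2, 12
1, 1, 12
3, 11
1, 2, 11
1, 1, 1, 11
4, 10
1, 3, 10
2, 2, 10
1, 1, 2, 10
1, 1, 1, 1, 10
…and 58 more, for 70 total.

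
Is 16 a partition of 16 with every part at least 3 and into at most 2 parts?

The parts sum to 16, and the condition 'every summand is at least 3' holds; the condition 'there are at most 2 summands' holds.

Yes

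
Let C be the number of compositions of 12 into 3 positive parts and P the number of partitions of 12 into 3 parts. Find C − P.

Ordered (compositions into 3 parts): C(11,2) = 55.
Unordered (partitions into 3 parts): 12.
Difference: 55 − 12 = 43.

43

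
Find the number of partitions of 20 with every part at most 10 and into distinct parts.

There are too many to list fully; the first 12 (by largest part) are:
10+9+1
10+8+2
10+7+3
10+7+2+1
10+6+4
10+6+3+1
10+5+4+1
10+5+3+2
10+4+3+2+1
9+8+3
9+8+2+1
9+7+4
…and 19 more, for 31 total.

31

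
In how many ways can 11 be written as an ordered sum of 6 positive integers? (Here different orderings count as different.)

252

A composition of 11 into 6 positive parts is chosen by placing 5 dividers among the 10 gaps between 11 units: C(10,5) = 252.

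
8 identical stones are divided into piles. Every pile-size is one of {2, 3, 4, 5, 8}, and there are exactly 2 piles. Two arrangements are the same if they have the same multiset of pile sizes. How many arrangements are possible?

The partitions of 8 that satisfy the conditions:
5+3
4+4

2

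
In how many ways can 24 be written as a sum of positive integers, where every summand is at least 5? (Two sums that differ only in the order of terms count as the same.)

A partial list (first 12 by largest part):
24
19,5
18,6
17,7
16,8
15,9
14,10
14,5,5
13,11
13,6,5
12,12
12,7,5
…and 14 more, for 26 total.

26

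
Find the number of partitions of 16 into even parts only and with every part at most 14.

21

They are:
2+14
4+12
2+2+12
6+10
2+4+10
2+2+2+10
8+8
2+6+8
4+4+8
2+2+4+8
2+2+2+2+8
4+6+6
2+2+6+6
2+4+4+6
2+2+2+4+6
2+2+2+2+2+6
4+4+4+4
2+2+4+4+4
2+2+2+2+4+4
2+2+2+2+2+2+4
2+2+2+2+2+2+2+2
That's 21 in total.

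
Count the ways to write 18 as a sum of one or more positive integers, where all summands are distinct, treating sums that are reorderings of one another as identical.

46

There are too many to list fully; the first 12 (by largest part) are:
18
17, 1
16, 2
15, 3
15, 2, 1
14, 4
14, 3, 1
13, 5
13, 4, 1
13, 3, 2
12, 6
12, 5, 1
…and 34 more, for 46 total.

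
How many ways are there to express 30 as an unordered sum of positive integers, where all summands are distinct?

A full systematic count gives 296.

296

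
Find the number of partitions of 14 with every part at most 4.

A partial list (first 12 by largest part):
4+4+4+2
4+4+4+1+1
4+4+3+3
4+4+3+2+1
4+4+3+1+1+1
4+4+2+2+2
4+4+2+2+1+1
4+4+2+1+1+1+1
4+4+1+1+1+1+1+1
4+3+3+3+1
4+3+3+2+2
4+3+3+2+1+1
…and 35 more, for 47 total.

47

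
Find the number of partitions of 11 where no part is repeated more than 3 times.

There are too many to list fully; the first 12 (by largest part) are:
11
10, 1
9, 2
9, 1, 1
8, 3
8, 2, 1
8, 1, 1, 1
7, 4
7, 3, 1
7, 2, 2
7, 2, 1, 1
6, 5
…and 26 more, for 38 total.

38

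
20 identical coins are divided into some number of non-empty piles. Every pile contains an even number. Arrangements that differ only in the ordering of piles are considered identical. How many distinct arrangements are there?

42

A partial list (first 12 by largest part):
20
18,2
16,4
16,2,2
14,6
14,4,2
14,2,2,2
12,8
12,6,2
12,4,4
12,4,2,2
12,2,2,2,2
…and 30 more, for 42 total.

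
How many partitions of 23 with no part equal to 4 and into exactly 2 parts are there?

Enumerating:
22,1
21,2
20,3
18,5
17,6
16,7
15,8
14,9
13,10
12,11

10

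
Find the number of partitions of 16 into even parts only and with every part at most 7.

10

The partitions of 16 that satisfy the conditions:
6 + 6 + 4
6 + 6 + 2 + 2
6 + 4 + 4 + 2
6 + 4 + 2 + 2 + 2
6 + 2 + 2 + 2 + 2 + 2
4 + 4 + 4 + 4
4 + 4 + 4 + 2 + 2
4 + 4 + 2 + 2 + 2 + 2
4 + 2 + 2 + 2 + 2 + 2 + 2
2 + 2 + 2 + 2 + 2 + 2 + 2 + 2
That's 10 in total.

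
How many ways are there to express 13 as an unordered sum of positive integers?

Direct enumeration gives 101 partitions.

101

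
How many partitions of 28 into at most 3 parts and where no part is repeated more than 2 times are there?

There are 80 such partitions.

80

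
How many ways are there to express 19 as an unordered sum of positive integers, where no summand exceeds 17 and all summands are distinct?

A partial list (first 12 by largest part):
17, 2
16, 3
16, 2, 1
15, 4
15, 3, 1
14, 5
14, 4, 1
14, 3, 2
13, 6
13, 5, 1
13, 4, 2
13, 3, 2, 1
…and 40 more, for 52 total.

52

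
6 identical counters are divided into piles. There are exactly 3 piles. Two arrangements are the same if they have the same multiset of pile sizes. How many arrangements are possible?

Listing the qualifying partitions of 6:
4 + 1 + 1
3 + 2 + 1
2 + 2 + 2

3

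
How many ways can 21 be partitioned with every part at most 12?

There are 725 such partitions.

725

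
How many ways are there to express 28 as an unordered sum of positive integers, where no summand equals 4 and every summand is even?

58

A partial list (first 12 by largest part):
28
26+2
24+2+2
22+6
22+2+2+2
20+8
20+6+2
20+2+2+2+2
18+10
18+8+2
18+6+2+2
18+2+2+2+2+2
…and 46 more, for 58 total.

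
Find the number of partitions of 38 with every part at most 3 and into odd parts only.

They are:
1,1,3,3,3,3,3,3,3,3,3,3,3,3
1,1,1,1,1,3,3,3,3,3,3,3,3,3,3,3
1,1,1,1,1,1,1,1,3,3,3,3,3,3,3,3,3,3
1,1,1,1,1,1,1,1,1,1,1,3,3,3,3,3,3,3,3,3
1,1,1,1,1,1,1,1,1,1,1,1,1,1,3,3,3,3,3,3,3,3
1,1,1,1,1,1,1,1,1,1,1,1,1,1,1,1,1,3,3,3,3,3,3,3
1,1,1,1,1,1,1,1,1,1,1,1,1,1,1,1,1,1,1,1,3,3,3,3,3,3
1,1,1,1,1,1,1,1,1,1,1,1,1,1,1,1,1,1,1,1,1,1,1,3,3,3,3,3
1,1,1,1,1,1,1,1,1,1,1,1,1,1,1,1,1,1,1,1,1,1,1,1,1,1,3,3,3,3
1,1,1,1,1,1,1,1,1,1,1,1,1,1,1,1,1,1,1,1,1,1,1,1,1,1,1,1,1,3,3,3
1,1,1,1,1,1,1,1,1,1,1,1,1,1,1,1,1,1,1,1,1,1,1,1,1,1,1,1,1,1,1,1,3,3
1,1,1,1,1,1,1,1,1,1,1,1,1,1,1,1,1,1,1,1,1,1,1,1,1,1,1,1,1,1,1,1,1,1,1,3
1,1,1,1,1,1,1,1,1,1,1,1,1,1,1,1,1,1,1,1,1,1,1,1,1,1,1,1,1,1,1,1,1,1,1,1,1,1

13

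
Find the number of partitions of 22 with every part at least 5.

18

The partitions of 22 that satisfy the conditions:
22
17+5
16+6
15+7
14+8
13+9
12+10
12+5+5
11+11
11+6+5
10+7+5
10+6+6
9+8+5
9+7+6
8+8+6
8+7+7
7+5+5+5
6+6+5+5
Counting gives 18.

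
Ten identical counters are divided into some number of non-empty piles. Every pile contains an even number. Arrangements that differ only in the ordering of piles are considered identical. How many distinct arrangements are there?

7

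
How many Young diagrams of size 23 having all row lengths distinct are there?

Counting exhaustively, 104 partitions satisfy the conditions.

104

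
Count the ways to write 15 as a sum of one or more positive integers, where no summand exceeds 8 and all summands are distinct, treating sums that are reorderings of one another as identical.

13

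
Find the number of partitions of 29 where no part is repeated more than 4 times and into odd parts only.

118

A full systematic count gives 118.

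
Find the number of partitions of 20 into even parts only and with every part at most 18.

41

There are too many to list fully; the first 12 (by largest part) are:
18, 2
16, 4
16, 2, 2
14, 6
14, 4, 2
14, 2, 2, 2
12, 8
12, 6, 2
12, 4, 4
12, 4, 2, 2
12, 2, 2, 2, 2
10, 10
…and 29 more, for 41 total.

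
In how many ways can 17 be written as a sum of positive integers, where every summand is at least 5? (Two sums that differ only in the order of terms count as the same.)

7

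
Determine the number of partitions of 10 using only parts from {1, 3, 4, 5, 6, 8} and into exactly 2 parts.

2

They are:
6 + 4
5 + 5
That's 2 in total.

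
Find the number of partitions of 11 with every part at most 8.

A partial list (first 12 by largest part):
8, 3
8, 2, 1
8, 1, 1, 1
7, 4
7, 3, 1
7, 2, 2
7, 2, 1, 1
7, 1, 1, 1, 1
6, 5
6, 4, 1
6, 3, 2
6, 3, 1, 1
…and 40 more, for 52 total.

52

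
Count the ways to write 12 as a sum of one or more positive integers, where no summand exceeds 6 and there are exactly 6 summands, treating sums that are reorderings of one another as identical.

Listing the qualifying partitions of 12:
6+2+1+1+1+1
5+3+1+1+1+1
5+2+2+1+1+1
4+4+1+1+1+1
4+3+2+1+1+1
4+2+2+2+1+1
3+3+3+1+1+1
3+3+2+2+1+1
3+2+2+2+2+1
2+2+2+2+2+2
That's 10 in total.

10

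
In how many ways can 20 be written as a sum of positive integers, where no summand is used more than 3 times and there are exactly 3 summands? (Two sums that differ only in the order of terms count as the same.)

33

There are too many to list fully; the first 12 (by largest part) are:
1, 1, 18
1, 2, 17
1, 3, 16
2, 2, 16
1, 4, 15
2, 3, 15
1, 5, 14
2, 4, 14
3, 3, 14
1, 6, 13
2, 5, 13
3, 4, 13
…and 21 more, for 33 total.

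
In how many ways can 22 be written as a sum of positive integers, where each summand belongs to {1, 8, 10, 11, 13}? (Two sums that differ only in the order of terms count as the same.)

12

They are:
1,8,13
1,1,1,1,1,1,1,1,1,13
11,11
1,10,11
1,1,1,8,11
1,1,1,1,1,1,1,1,1,1,1,11
1,1,10,10
1,1,1,1,8,10
1,1,1,1,1,1,1,1,1,1,1,1,10
1,1,1,1,1,1,8,8
1,1,1,1,1,1,1,1,1,1,1,1,1,1,8
1,1,1,1,1,1,1,1,1,1,1,1,1,1,1,1,1,1,1,1,1,1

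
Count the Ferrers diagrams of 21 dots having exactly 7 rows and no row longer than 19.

105

Enumerating by decreasing first part gives 105 partitions in all.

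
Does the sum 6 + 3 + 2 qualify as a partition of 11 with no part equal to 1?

Yes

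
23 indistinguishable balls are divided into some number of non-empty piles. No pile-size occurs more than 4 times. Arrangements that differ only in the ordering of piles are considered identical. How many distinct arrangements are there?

769

There are 769 such partitions.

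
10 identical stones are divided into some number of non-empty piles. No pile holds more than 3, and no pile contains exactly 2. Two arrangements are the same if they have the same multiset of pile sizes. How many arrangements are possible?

They are:
3, 3, 3, 1
3, 3, 1, 1, 1, 1
3, 1, 1, 1, 1, 1, 1, 1
1, 1, 1, 1, 1, 1, 1, 1, 1, 1

4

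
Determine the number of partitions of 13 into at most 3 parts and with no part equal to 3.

15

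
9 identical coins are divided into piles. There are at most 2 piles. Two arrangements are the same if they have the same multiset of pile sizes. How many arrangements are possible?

5

They are:
9
8+1
7+2
6+3
5+4
That's 5 in total.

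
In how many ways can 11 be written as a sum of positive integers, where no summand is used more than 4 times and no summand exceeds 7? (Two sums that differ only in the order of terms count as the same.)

There are too many to list fully; the first 12 (by largest part) are:
7,4
7,3,1
7,2,2
7,2,1,1
7,1,1,1,1
6,5
6,4,1
6,3,2
6,3,1,1
6,2,2,1
6,2,1,1,1
5,5,1
…and 25 more, for 37 total.

37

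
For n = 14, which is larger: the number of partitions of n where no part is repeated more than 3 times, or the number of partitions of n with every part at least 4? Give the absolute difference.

Partitions of 14 where no part is repeated more than 3 times: 82.
Partitions of 14 with every part at least 4: 7.
|82 − 7| = 75.

75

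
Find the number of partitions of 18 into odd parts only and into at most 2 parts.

5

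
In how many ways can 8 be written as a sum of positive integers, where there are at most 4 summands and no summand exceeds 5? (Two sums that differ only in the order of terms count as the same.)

Enumerating:
5+3
5+2+1
5+1+1+1
4+4
4+3+1
4+2+2
4+2+1+1
3+3+2
3+3+1+1
3+2+2+1
2+2+2+2

11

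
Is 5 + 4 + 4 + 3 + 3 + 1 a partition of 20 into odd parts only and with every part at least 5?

No

The parts sum to 20, and the condition 'every summand is odd' is violated.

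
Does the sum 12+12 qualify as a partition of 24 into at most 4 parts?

The parts sum to 24, and the condition 'there are at most 4 summands' holds.

Yes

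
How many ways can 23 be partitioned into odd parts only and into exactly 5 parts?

Enumerating:
1, 1, 1, 1, 19
1, 1, 1, 3, 17
1, 1, 1, 5, 15
1, 1, 3, 3, 15
1, 1, 1, 7, 13
1, 1, 3, 5, 13
1, 3, 3, 3, 13
1, 1, 1, 9, 11
1, 1, 3, 7, 11
1, 1, 5, 5, 11
1, 3, 3, 5, 11
3, 3, 3, 3, 11
1, 1, 3, 9, 9
1, 1, 5, 7, 9
1, 3, 3, 7, 9
1, 3, 5, 5, 9
3, 3, 3, 5, 9
1, 1, 7, 7, 7
1, 3, 5, 7, 7
3, 3, 3, 7, 7
1, 5, 5, 5, 7
3, 3, 5, 5, 7
3, 5, 5, 5, 5

23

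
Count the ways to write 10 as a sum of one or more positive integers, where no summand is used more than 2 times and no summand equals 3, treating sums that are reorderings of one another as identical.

14

Listing the qualifying partitions of 10:
10
9 + 1
8 + 2
8 + 1 + 1
7 + 2 + 1
6 + 4
6 + 2 + 2
6 + 2 + 1 + 1
5 + 5
5 + 4 + 1
5 + 2 + 2 + 1
4 + 4 + 2
4 + 4 + 1 + 1
4 + 2 + 2 + 1 + 1
Counting gives 14.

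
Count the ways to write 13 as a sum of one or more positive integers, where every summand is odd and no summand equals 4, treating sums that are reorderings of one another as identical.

Listing the qualifying partitions of 13:
13
11 + 1 + 1
9 + 3 + 1
9 + 1 + 1 + 1 + 1
7 + 5 + 1
7 + 3 + 3
7 + 3 + 1 + 1 + 1
7 + 1 + 1 + 1 + 1 + 1 + 1
5 + 5 + 3
5 + 5 + 1 + 1 + 1
5 + 3 + 3 + 1 + 1
5 + 3 + 1 + 1 + 1 + 1 + 1
5 + 1 + 1 + 1 + 1 + 1 + 1 + 1 + 1
3 + 3 + 3 + 3 + 1
3 + 3 + 3 + 1 + 1 + 1 + 1
3 + 3 + 1 + 1 + 1 + 1 + 1 + 1 + 1
3 + 1 + 1 + 1 + 1 + 1 + 1 + 1 + 1 + 1 + 1
1 + 1 + 1 + 1 + 1 + 1 + 1 + 1 + 1 + 1 + 1 + 1 + 1
Counting gives 18.

18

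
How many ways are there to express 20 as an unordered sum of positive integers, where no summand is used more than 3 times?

320

There are 320 such partitions.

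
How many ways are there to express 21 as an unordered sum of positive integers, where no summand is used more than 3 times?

395

Enumerating by decreasing first part gives 395 partitions in all.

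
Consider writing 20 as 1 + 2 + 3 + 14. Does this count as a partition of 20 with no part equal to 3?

No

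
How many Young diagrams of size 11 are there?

56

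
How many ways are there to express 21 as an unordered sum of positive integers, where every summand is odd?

There are 76 such partitions.

76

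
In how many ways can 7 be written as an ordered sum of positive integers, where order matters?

The number of compositions of n is 2^(n−1); here 2^6 = 64.

64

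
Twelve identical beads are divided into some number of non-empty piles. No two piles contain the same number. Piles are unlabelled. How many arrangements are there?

15

Enumerating:
12
11 + 1
10 + 2
9 + 3
9 + 2 + 1
8 + 4
8 + 3 + 1
7 + 5
7 + 4 + 1
7 + 3 + 2
6 + 5 + 1
6 + 4 + 2
6 + 3 + 2 + 1
5 + 4 + 3
5 + 4 + 2 + 1
Counting gives 15.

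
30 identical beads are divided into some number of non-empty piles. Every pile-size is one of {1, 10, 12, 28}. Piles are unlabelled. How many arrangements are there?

8

Listing the qualifying partitions of 30:
28,1,1
12,12,1,1,1,1,1,1
12,10,1,1,1,1,1,1,1,1
12,1,1,1,1,1,1,1,1,1,1,1,1,1,1,1,1,1,1
10,10,10
10,10,1,1,1,1,1,1,1,1,1,1
10,1,1,1,1,1,1,1,1,1,1,1,1,1,1,1,1,1,1,1,1
1,1,1,1,1,1,1,1,1,1,1,1,1,1,1,1,1,1,1,1,1,1,1,1,1,1,1,1,1,1
Counting gives 8.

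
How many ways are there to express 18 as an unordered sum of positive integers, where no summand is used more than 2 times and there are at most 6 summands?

132

A full systematic count gives 132.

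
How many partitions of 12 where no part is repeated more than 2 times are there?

36

There are too many to list fully; the first 12 (by largest part) are:
12
11 + 1
10 + 2
10 + 1 + 1
9 + 3
9 + 2 + 1
8 + 4
8 + 3 + 1
8 + 2 + 2
8 + 2 + 1 + 1
7 + 5
7 + 4 + 1
…and 24 more, for 36 total.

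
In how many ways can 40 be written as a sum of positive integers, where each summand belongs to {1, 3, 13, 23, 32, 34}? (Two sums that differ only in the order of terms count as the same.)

44

There are too many to list fully; the first 12 (by largest part) are:
34, 3, 3
34, 3, 1, 1, 1
34, 1, 1, 1, 1, 1, 1
32, 3, 3, 1, 1
32, 3, 1, 1, 1, 1, 1
32, 1, 1, 1, 1, 1, 1, 1, 1
23, 13, 3, 1
23, 13, 1, 1, 1, 1
23, 3, 3, 3, 3, 3, 1, 1
23, 3, 3, 3, 3, 1, 1, 1, 1, 1
23, 3, 3, 3, 1, 1, 1, 1, 1, 1, 1, 1
23, 3, 3, 1, 1, 1, 1, 1, 1, 1, 1, 1, 1, 1
…and 32 more, for 44 total.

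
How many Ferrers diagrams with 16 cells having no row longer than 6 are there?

136

There are 136 such partitions.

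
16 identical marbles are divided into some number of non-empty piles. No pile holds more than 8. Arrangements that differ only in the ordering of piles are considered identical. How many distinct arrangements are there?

There are 186 such partitions.

186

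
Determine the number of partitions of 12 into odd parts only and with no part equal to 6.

Listing the qualifying partitions of 12:
11+1
9+3
9+1+1+1
7+5
7+3+1+1
7+1+1+1+1+1
5+5+1+1
5+3+3+1
5+3+1+1+1+1
5+1+1+1+1+1+1+1
3+3+3+3
3+3+3+1+1+1
3+3+1+1+1+1+1+1
3+1+1+1+1+1+1+1+1+1
1+1+1+1+1+1+1+1+1+1+1+1

15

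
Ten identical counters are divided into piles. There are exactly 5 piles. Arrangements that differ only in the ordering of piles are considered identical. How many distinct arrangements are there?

Enumerating:
6 + 1 + 1 + 1 + 1
5 + 2 + 1 + 1 + 1
4 + 3 + 1 + 1 + 1
4 + 2 + 2 + 1 + 1
3 + 3 + 2 + 1 + 1
3 + 2 + 2 + 2 + 1
2 + 2 + 2 + 2 + 2

7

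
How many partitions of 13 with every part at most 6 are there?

Counting exhaustively, 71 partitions satisfy the conditions.

71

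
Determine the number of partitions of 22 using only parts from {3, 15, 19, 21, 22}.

2

Listing the qualifying partitions of 22:
22
19, 3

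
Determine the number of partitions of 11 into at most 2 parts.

6

The partitions of 11 that satisfy the conditions:
11
10, 1
9, 2
8, 3
7, 4
6, 5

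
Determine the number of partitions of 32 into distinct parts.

There are 390 such partitions.

390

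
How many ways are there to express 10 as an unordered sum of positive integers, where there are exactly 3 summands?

They are:
8+1+1
7+2+1
6+3+1
6+2+2
5+4+1
5+3+2
4+4+2
4+3+3

8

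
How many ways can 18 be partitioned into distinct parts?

46

There are too many to list fully; the first 12 (by largest part) are:
18
1 + 17
2 + 16
3 + 15
1 + 2 + 15
4 + 14
1 + 3 + 14
5 + 13
1 + 4 + 13
2 + 3 + 13
6 + 12
1 + 5 + 12
…and 34 more, for 46 total.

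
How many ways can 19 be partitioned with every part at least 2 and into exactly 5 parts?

23

They are:
11 + 2 + 2 + 2 + 2
10 + 3 + 2 + 2 + 2
9 + 4 + 2 + 2 + 2
9 + 3 + 3 + 2 + 2
8 + 5 + 2 + 2 + 2
8 + 4 + 3 + 2 + 2
8 + 3 + 3 + 3 + 2
7 + 6 + 2 + 2 + 2
7 + 5 + 3 + 2 + 2
7 + 4 + 4 + 2 + 2
7 + 4 + 3 + 3 + 2
7 + 3 + 3 + 3 + 3
6 + 6 + 3 + 2 + 2
6 + 5 + 4 + 2 + 2
6 + 5 + 3 + 3 + 2
6 + 4 + 4 + 3 + 2
6 + 4 + 3 + 3 + 3
5 + 5 + 5 + 2 + 2
5 + 5 + 4 + 3 + 2
5 + 5 + 3 + 3 + 3
5 + 4 + 4 + 4 + 2
5 + 4 + 4 + 3 + 3
4 + 4 + 4 + 4 + 3
That's 23 in total.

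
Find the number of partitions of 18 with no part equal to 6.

Enumerating by decreasing first part gives 308 partitions in all.

308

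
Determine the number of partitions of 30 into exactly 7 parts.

618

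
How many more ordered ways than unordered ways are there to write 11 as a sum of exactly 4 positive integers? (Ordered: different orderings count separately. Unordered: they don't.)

109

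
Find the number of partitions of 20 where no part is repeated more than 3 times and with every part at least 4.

22

Enumerating:
20
16, 4
15, 5
14, 6
13, 7
12, 8
12, 4, 4
11, 9
11, 5, 4
10, 10
10, 6, 4
10, 5, 5
9, 7, 4
9, 6, 5
8, 8, 4
8, 7, 5
8, 6, 6
8, 4, 4, 4
7, 7, 6
7, 5, 4, 4
6, 6, 4, 4
6, 5, 5, 4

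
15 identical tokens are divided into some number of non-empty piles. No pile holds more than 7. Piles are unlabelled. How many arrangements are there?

131

Direct enumeration gives 131 partitions.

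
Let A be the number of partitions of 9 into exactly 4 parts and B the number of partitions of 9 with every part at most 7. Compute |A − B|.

22

Partitions of 9 into exactly 4 parts: 6.
Partitions of 9 with every part at most 7: 28.
|6 − 28| = 22.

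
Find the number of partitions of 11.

There are too many to list fully; the first 12 (by largest part) are:
11
10 + 1
9 + 2
9 + 1 + 1
8 + 3
8 + 2 + 1
8 + 1 + 1 + 1
7 + 4
7 + 3 + 1
7 + 2 + 2
7 + 2 + 1 + 1
7 + 1 + 1 + 1 + 1
…and 44 more, for 56 total.

56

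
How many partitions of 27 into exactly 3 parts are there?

61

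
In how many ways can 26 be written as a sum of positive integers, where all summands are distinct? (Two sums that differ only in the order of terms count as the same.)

165

Direct enumeration gives 165 partitions.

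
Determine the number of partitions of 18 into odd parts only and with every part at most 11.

40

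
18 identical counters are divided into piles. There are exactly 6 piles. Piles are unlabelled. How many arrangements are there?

58

A partial list (first 12 by largest part):
1+1+1+1+1+13
1+1+1+1+2+12
1+1+1+1+3+11
1+1+1+2+2+11
1+1+1+1+4+10
1+1+1+2+3+10
1+1+2+2+2+10
1+1+1+1+5+9
1+1+1+2+4+9
1+1+1+3+3+9
1+1+2+2+3+9
1+2+2+2+2+9
…and 46 more, for 58 total.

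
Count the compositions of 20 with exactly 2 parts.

19

A composition of 20 into 2 positive parts is chosen by placing 1 dividers among the 19 gaps between 20 units: C(19,1) = 19.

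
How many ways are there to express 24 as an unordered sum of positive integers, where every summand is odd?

122

Counting exhaustively, 122 partitions satisfy the conditions.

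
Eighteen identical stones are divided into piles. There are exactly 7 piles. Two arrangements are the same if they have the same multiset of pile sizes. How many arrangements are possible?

There are too many to list fully; the first 12 (by largest part) are:
12,1,1,1,1,1,1
11,2,1,1,1,1,1
10,3,1,1,1,1,1
10,2,2,1,1,1,1
9,4,1,1,1,1,1
9,3,2,1,1,1,1
9,2,2,2,1,1,1
8,5,1,1,1,1,1
8,4,2,1,1,1,1
8,3,3,1,1,1,1
8,3,2,2,1,1,1
8,2,2,2,2,1,1
…and 37 more, for 49 total.

49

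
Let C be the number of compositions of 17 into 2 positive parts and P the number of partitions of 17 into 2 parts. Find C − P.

Compositions: C(16,1) = 16.
Partitions of 17 into exactly 2 parts: 8.
Difference: 16 − 8 = 8.

8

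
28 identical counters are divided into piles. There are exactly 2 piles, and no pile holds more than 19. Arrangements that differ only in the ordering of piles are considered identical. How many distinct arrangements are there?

The partitions of 28 that satisfy the conditions:
19,9
18,10
17,11
16,12
15,13
14,14
Counting gives 6.

6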